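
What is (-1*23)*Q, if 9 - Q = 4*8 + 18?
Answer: 943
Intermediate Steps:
Q = -41 (Q = 9 - (4*8 + 18) = 9 - (32 + 18) = 9 - 1*50 = 9 - 50 = -41)
(-1*23)*Q = -1*23*(-41) = -23*(-41) = 943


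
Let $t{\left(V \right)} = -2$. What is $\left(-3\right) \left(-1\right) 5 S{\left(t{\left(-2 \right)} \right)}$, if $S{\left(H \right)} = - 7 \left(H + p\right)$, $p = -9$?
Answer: $1155$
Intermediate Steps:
$S{\left(H \right)} = 63 - 7 H$ ($S{\left(H \right)} = - 7 \left(H - 9\right) = - 7 \left(-9 + H\right) = 63 - 7 H$)
$\left(-3\right) \left(-1\right) 5 S{\left(t{\left(-2 \right)} \right)} = \left(-3\right) \left(-1\right) 5 \left(63 - -14\right) = 3 \cdot 5 \left(63 + 14\right) = 15 \cdot 77 = 1155$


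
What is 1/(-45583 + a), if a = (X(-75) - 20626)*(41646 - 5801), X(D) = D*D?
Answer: -1/537756428 ≈ -1.8596e-9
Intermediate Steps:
X(D) = D²
a = -537710845 (a = ((-75)² - 20626)*(41646 - 5801) = (5625 - 20626)*35845 = -15001*35845 = -537710845)
1/(-45583 + a) = 1/(-45583 - 537710845) = 1/(-537756428) = -1/537756428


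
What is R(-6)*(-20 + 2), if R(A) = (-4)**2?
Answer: -288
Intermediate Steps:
R(A) = 16
R(-6)*(-20 + 2) = 16*(-20 + 2) = 16*(-18) = -288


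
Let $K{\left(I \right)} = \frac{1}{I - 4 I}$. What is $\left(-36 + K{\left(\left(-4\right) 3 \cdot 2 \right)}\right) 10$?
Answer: $- \frac{12955}{36} \approx -359.86$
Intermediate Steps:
$K{\left(I \right)} = - \frac{1}{3 I}$ ($K{\left(I \right)} = \frac{1}{\left(-3\right) I} = - \frac{1}{3 I}$)
$\left(-36 + K{\left(\left(-4\right) 3 \cdot 2 \right)}\right) 10 = \left(-36 - \frac{1}{3 \left(-4\right) 3 \cdot 2}\right) 10 = \left(-36 - \frac{1}{3 \left(\left(-12\right) 2\right)}\right) 10 = \left(-36 - \frac{1}{3 \left(-24\right)}\right) 10 = \left(-36 - - \frac{1}{72}\right) 10 = \left(-36 + \frac{1}{72}\right) 10 = \left(- \frac{2591}{72}\right) 10 = - \frac{12955}{36}$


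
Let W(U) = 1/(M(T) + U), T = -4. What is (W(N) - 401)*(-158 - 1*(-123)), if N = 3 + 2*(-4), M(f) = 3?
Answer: 28105/2 ≈ 14053.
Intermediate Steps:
N = -5 (N = 3 - 8 = -5)
W(U) = 1/(3 + U)
(W(N) - 401)*(-158 - 1*(-123)) = (1/(3 - 5) - 401)*(-158 - 1*(-123)) = (1/(-2) - 401)*(-158 + 123) = (-1/2 - 401)*(-35) = -803/2*(-35) = 28105/2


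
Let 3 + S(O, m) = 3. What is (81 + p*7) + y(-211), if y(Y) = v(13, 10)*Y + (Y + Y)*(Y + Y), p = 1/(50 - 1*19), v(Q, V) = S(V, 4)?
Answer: 5523122/31 ≈ 1.7817e+5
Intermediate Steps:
S(O, m) = 0 (S(O, m) = -3 + 3 = 0)
v(Q, V) = 0
p = 1/31 (p = 1/(50 - 19) = 1/31 ≈ 0.032258)
y(Y) = 4*Y**2 (y(Y) = 0*Y + (Y + Y)*(Y + Y) = 0 + (2*Y)*(2*Y) = 0 + 4*Y**2 = 4*Y**2)
(81 + p*7) + y(-211) = (81 + (1/31)*7) + 4*(-211)**2 = (81 + 7/31) + 4*44521 = 2518/31 + 178084 = 5523122/31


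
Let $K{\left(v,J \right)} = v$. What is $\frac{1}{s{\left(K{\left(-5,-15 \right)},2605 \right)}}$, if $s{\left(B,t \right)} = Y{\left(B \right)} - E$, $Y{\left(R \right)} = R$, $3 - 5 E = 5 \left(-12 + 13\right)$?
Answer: $- \frac{5}{23} \approx -0.21739$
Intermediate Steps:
$E = - \frac{2}{5}$ ($E = \frac{3}{5} - \frac{5 \left(-12 + 13\right)}{5} = \frac{3}{5} - \frac{5 \cdot 1}{5} = \frac{3}{5} - 1 = - \frac{2}{5} \approx -0.4$)
$s{\left(B,t \right)} = \frac{2}{5} + B$ ($s{\left(B,t \right)} = B - - \frac{2}{5} = B + \frac{2}{5} = \frac{2}{5} + B$)
$\frac{1}{s{\left(K{\left(-5,-15 \right)},2605 \right)}} = \frac{1}{\frac{2}{5} - 5} = \frac{1}{- \frac{23}{5}} = - \frac{5}{23}$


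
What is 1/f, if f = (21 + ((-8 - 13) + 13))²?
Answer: 1/169 ≈ 0.0059172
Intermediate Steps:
f = 169 (f = (21 + (-21 + 13))² = (21 - 8)² = 13² = 169)
1/f = 1/169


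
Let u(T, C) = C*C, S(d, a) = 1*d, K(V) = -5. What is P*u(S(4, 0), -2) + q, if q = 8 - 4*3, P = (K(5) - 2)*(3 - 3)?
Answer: -4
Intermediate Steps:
S(d, a) = d
u(T, C) = C²
P = 0 (P = (-5 - 2)*(3 - 3) = -7*0 = 0)
q = -4 (q = 8 - 1*12 = 8 - 12 = -4)
P*u(S(4, 0), -2) + q = 0*(-2)² - 4 = 0*4 - 4 = 0 - 4 = -4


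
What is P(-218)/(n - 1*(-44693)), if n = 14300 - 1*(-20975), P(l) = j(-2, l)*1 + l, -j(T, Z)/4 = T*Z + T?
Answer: -977/39984 ≈ -0.024435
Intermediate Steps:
j(T, Z) = -4*T - 4*T*Z (j(T, Z) = -4*(T*Z + T) = -4*(T + T*Z) = -4*T - 4*T*Z)
P(l) = 8 + 9*l (P(l) = -4*(-2)*(1 + l)*1 + l = (8 + 8*l)*1 + l = (8 + 8*l) + l = 8 + 9*l)
n = 35275 (n = 14300 + 20975 = 35275)
P(-218)/(n - 1*(-44693)) = (8 + 9*(-218))/(35275 - 1*(-44693)) = (8 - 1962)/(35275 + 44693) = -1954/79968 = -1954*1/79968 = -977/39984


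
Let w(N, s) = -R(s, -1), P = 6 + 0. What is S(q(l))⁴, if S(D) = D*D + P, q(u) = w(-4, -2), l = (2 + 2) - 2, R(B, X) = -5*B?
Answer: 126247696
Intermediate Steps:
P = 6
l = 2 (l = 4 - 2 = 2)
w(N, s) = 5*s (w(N, s) = -(-5)*s = 5*s)
q(u) = -10 (q(u) = 5*(-2) = -10)
S(D) = 6 + D² (S(D) = D*D + 6 = D² + 6 = 6 + D²)
S(q(l))⁴ = (6 + (-10)²)⁴ = (6 + 100)⁴ = 106⁴ = 126247696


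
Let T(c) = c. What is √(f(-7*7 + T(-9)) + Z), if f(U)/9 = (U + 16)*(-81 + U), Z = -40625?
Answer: √11917 ≈ 109.17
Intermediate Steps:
f(U) = 9*(-81 + U)*(16 + U) (f(U) = 9*((U + 16)*(-81 + U)) = 9*((16 + U)*(-81 + U)) = 9*((-81 + U)*(16 + U)) = 9*(-81 + U)*(16 + U))
√(f(-7*7 + T(-9)) + Z) = √((-11664 - 585*(-7*7 - 9) + 9*(-7*7 - 9)²) - 40625) = √((-11664 - 585*(-49 - 9) + 9*(-49 - 9)²) - 40625) = √((-11664 - 585*(-58) + 9*(-58)²) - 40625) = √((-11664 + 33930 + 9*3364) - 40625) = √((-11664 + 33930 + 30276) - 40625) = √(52542 - 40625) = √11917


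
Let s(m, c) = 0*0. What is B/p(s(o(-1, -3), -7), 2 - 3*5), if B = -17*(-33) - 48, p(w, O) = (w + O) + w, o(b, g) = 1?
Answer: -513/13 ≈ -39.462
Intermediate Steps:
s(m, c) = 0
p(w, O) = O + 2*w (p(w, O) = (O + w) + w = O + 2*w)
B = 513 (B = 561 - 48 = 513)
B/p(s(o(-1, -3), -7), 2 - 3*5) = 513/((2 - 3*5) + 2*0) = 513/((2 - 15) + 0) = 513/(-13 + 0) = 513/(-13) = 513*(-1/13) = -513/13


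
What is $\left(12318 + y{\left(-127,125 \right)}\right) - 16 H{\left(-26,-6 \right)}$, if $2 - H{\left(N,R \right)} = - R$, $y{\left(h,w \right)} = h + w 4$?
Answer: $12755$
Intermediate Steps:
$y{\left(h,w \right)} = h + 4 w$
$H{\left(N,R \right)} = 2 + R$ ($H{\left(N,R \right)} = 2 - - R = 2 + R$)
$\left(12318 + y{\left(-127,125 \right)}\right) - 16 H{\left(-26,-6 \right)} = \left(12318 + \left(-127 + 4 \cdot 125\right)\right) - 16 \left(2 - 6\right) = \left(12318 + \left(-127 + 500\right)\right) - -64 = \left(12318 + 373\right) + 64 = 12691 + 64 = 12755$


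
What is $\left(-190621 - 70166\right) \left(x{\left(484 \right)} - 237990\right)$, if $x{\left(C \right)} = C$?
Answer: $61938477222$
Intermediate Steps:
$\left(-190621 - 70166\right) \left(x{\left(484 \right)} - 237990\right) = \left(-190621 - 70166\right) \left(484 - 237990\right) = \left(-190621 + \left(-212596 + 142430\right)\right) \left(-237506\right) = \left(-190621 - 70166\right) \left(-237506\right) = \left(-260787\right) \left(-237506\right) = 61938477222$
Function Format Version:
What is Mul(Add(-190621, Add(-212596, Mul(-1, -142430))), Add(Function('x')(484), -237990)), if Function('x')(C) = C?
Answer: 61938477222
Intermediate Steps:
Mul(Add(-190621, Add(-212596, Mul(-1, -142430))), Add(Function('x')(484), -237990)) = Mul(Add(-190621, Add(-212596, Mul(-1, -142430))), Add(484, -237990)) = Mul(Add(-190621, Add(-212596, 142430)), -237506) = Mul(Add(-190621, -70166), -237506) = Mul(-260787, -237506) = 61938477222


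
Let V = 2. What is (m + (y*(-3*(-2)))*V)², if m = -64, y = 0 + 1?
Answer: 2704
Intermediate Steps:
y = 1
(m + (y*(-3*(-2)))*V)² = (-64 + (1*(-3*(-2)))*2)² = (-64 + (1*6)*2)² = (-64 + 6*2)² = (-64 + 12)² = (-52)² = 2704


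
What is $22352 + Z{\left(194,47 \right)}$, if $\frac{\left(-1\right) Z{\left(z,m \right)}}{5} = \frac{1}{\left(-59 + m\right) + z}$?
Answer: $\frac{4068059}{182} \approx 22352.0$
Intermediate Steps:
$Z{\left(z,m \right)} = - \frac{5}{-59 + m + z}$ ($Z{\left(z,m \right)} = - \frac{5}{\left(-59 + m\right) + z} = - \frac{5}{-59 + m + z}$)
$22352 + Z{\left(194,47 \right)} = 22352 - \frac{5}{-59 + 47 + 194} = 22352 - \frac{5}{182} = \frac{4068059}{182}$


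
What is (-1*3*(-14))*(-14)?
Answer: -588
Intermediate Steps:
(-1*3*(-14))*(-14) = -3*(-14)*(-14) = 42*(-14) = -588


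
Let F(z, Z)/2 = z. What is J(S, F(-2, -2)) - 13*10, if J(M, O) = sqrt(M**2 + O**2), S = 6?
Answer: -130 + 2*sqrt(13) ≈ -122.79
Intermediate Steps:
F(z, Z) = 2*z
J(S, F(-2, -2)) - 13*10 = sqrt(6**2 + (2*(-2))**2) - 13*10 = sqrt(36 + (-4)**2) - 130 = sqrt(36 + 16) - 130 = sqrt(52) - 130 = 2*sqrt(13) - 130 = -130 + 2*sqrt(13)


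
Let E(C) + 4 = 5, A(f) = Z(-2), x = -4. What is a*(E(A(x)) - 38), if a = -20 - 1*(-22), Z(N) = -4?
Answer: -74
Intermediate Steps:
A(f) = -4
E(C) = 1 (E(C) = -4 + 5 = 1)
a = 2 (a = -20 + 22 = 2)
a*(E(A(x)) - 38) = 2*(1 - 38) = 2*(-37) = -74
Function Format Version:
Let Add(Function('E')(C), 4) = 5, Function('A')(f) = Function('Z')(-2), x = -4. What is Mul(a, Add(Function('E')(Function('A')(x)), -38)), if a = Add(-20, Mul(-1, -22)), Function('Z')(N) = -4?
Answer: -74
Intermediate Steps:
Function('A')(f) = -4
Function('E')(C) = 1 (Function('E')(C) = Add(-4, 5) = 1)
a = 2 (a = Add(-20, 22) = 2)
Mul(a, Add(Function('E')(Function('A')(x)), -38)) = Mul(2, Add(1, -38)) = Mul(2, -37) = -74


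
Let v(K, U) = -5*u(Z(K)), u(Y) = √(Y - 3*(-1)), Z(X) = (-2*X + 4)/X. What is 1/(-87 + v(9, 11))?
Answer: -783/67796 + 15*√13/67796 ≈ -0.010752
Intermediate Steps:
Z(X) = (4 - 2*X)/X
u(Y) = √(3 + Y) (u(Y) = √(Y + 3) = √(3 + Y))
v(K, U) = -5*√(1 + 4/K) (v(K, U) = -5*√(3 + (-2 + 4/K)) = -5*√(1 + 4/K))
1/(-87 + v(9, 11)) = 1/(-87 - 5*√(4 + 9)/3) = 1/(-87 - 5*√13/3)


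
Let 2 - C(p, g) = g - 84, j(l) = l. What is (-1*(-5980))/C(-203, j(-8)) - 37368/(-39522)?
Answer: 19987846/309589 ≈ 64.563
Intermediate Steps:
C(p, g) = 86 - g (C(p, g) = 2 - (g - 84) = 2 - (-84 + g) = 2 + (84 - g) = 86 - g)
(-1*(-5980))/C(-203, j(-8)) - 37368/(-39522) = (-1*(-5980))/(86 - 1*(-8)) - 37368/(-39522) = 5980/(86 + 8) - 37368*(-1/39522) = 5980/94 + 6228/6587 = 5980*(1/94) + 6228/6587 = 2990/47 + 6228/6587 = 19987846/309589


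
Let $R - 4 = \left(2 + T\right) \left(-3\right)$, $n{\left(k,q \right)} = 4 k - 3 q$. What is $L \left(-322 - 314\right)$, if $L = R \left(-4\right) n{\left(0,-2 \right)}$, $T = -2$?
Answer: $61056$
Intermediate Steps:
$n{\left(k,q \right)} = - 3 q + 4 k$
$R = 4$ ($R = 4 + \left(2 - 2\right) \left(-3\right) = 4 + 0 \left(-3\right) = 4 + 0 = 4$)
$L = -96$ ($L = 4 \left(-4\right) \left(\left(-3\right) \left(-2\right) + 4 \cdot 0\right) = - 16 \left(6 + 0\right) = \left(-16\right) 6 = -96$)
$L \left(-322 - 314\right) = - 96 \left(-322 - 314\right) = \left(-96\right) \left(-636\right) = 61056$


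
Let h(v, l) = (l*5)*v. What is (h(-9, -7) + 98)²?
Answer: 170569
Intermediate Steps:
h(v, l) = 5*l*v (h(v, l) = (5*l)*v = 5*l*v)
(h(-9, -7) + 98)² = (5*(-7)*(-9) + 98)² = (315 + 98)² = 413² = 170569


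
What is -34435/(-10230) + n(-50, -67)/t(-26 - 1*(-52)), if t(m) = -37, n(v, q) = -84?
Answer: 426683/75702 ≈ 5.6364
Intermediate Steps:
-34435/(-10230) + n(-50, -67)/t(-26 - 1*(-52)) = -34435/(-10230) - 84/(-37) = -34435*(-1/10230) - 84*(-1/37) = 6887/2046 + 84/37 = 426683/75702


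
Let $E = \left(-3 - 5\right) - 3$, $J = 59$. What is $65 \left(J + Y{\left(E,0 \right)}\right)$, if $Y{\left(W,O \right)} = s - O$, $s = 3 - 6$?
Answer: $3640$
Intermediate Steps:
$E = -11$ ($E = -8 - 3 = -11$)
$s = -3$ ($s = 3 - 6 = -3$)
$Y{\left(W,O \right)} = -3 - O$
$65 \left(J + Y{\left(E,0 \right)}\right) = 65 \left(59 - 3\right) = 65 \cdot 56 = 3640$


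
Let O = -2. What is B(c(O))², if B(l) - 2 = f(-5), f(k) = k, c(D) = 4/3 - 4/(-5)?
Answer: 9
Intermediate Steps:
c(D) = 32/15 (c(D) = 4*(⅓) - 4*(-⅕) = 4/3 + ⅘ = 32/15)
B(l) = -3 (B(l) = 2 - 5 = -3)
B(c(O))² = (-3)² = 9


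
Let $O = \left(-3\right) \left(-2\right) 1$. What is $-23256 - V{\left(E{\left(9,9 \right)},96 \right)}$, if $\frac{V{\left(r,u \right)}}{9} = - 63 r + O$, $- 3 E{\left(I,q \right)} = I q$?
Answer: $-38619$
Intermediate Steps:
$E{\left(I,q \right)} = - \frac{I q}{3}$
$O = 6$ ($O = 6 \cdot 1 = 6$)
$V{\left(r,u \right)} = 54 - 567 r$ ($V{\left(r,u \right)} = 9 \left(- 63 r + 6\right) = 9 \left(6 - 63 r\right) = 54 - 567 r$)
$-23256 - V{\left(E{\left(9,9 \right)},96 \right)} = -23256 - \left(54 - 567 \left(\left(- \frac{1}{3}\right) 9 \cdot 9\right)\right) = -23256 - \left(54 - -15309\right) = -23256 - \left(54 + 15309\right) = -23256 - 15363 = -38619$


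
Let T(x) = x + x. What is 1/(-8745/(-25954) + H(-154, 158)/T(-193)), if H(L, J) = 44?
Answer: 5009122/1116797 ≈ 4.4853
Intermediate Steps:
T(x) = 2*x
1/(-8745/(-25954) + H(-154, 158)/T(-193)) = 1/(-8745/(-25954) + 44/((2*(-193)))) = 1/(-8745*(-1/25954) + 44/(-386)) = 1/(8745/25954 + 44*(-1/386)) = 1/(8745/25954 - 22/193) = 1/(1116797/5009122) = 5009122/1116797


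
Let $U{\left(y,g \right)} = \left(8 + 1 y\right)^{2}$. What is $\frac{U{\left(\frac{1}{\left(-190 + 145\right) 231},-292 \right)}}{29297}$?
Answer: $\frac{6915419281}{3165717364425} \approx 0.0021845$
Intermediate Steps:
$U{\left(y,g \right)} = \left(8 + y\right)^{2}$
$\frac{U{\left(\frac{1}{\left(-190 + 145\right) 231},-292 \right)}}{29297} = \frac{\left(8 + \frac{1}{\left(-190 + 145\right) 231}\right)^{2}}{29297} = \left(8 + \frac{1}{-45} \cdot \frac{1}{231}\right)^{2} \cdot \frac{1}{29297} = \left(8 - \frac{1}{10395}\right)^{2} \cdot \frac{1}{29297} = \left(\frac{83159}{10395}\right)^{2} \cdot \frac{1}{29297} = \frac{6915419281}{108056025} \cdot \frac{1}{29297} = \frac{6915419281}{3165717364425}$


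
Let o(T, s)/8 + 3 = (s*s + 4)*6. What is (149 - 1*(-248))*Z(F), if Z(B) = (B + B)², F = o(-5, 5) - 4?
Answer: 2954467648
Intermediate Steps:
o(T, s) = 168 + 48*s² (o(T, s) = -24 + 8*((s*s + 4)*6) = -24 + 8*((s² + 4)*6) = -24 + 8*((4 + s²)*6) = -24 + 8*(24 + 6*s²) = -24 + (192 + 48*s²) = 168 + 48*s²)
F = 1364 (F = (168 + 48*5²) - 4 = (168 + 48*25) - 4 = (168 + 1200) - 4 = 1368 - 4 = 1364)
Z(B) = 4*B² (Z(B) = (2*B)² = 4*B²)
(149 - 1*(-248))*Z(F) = (149 - 1*(-248))*(4*1364²) = (149 + 248)*(4*1860496) = 397*7441984 = 2954467648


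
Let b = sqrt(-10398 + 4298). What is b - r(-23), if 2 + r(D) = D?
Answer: 25 + 10*I*sqrt(61) ≈ 25.0 + 78.103*I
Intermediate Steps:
r(D) = -2 + D
b = 10*I*sqrt(61) (b = sqrt(-6100) = 10*I*sqrt(61) ≈ 78.103*I)
b - r(-23) = 10*I*sqrt(61) - (-2 - 23) = 10*I*sqrt(61) - 1*(-25) = 10*I*sqrt(61) + 25 = 25 + 10*I*sqrt(61)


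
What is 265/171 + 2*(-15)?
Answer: -4865/171 ≈ -28.450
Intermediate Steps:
265/171 + 2*(-15) = 265*(1/171) - 30 = 265/171 - 30 = -4865/171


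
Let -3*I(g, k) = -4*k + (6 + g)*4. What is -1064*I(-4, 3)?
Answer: -4256/3 ≈ -1418.7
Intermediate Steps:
I(g, k) = -8 - 4*g/3 + 4*k/3 (I(g, k) = -(-4*k + (6 + g)*4)/3 = -(-4*k + (24 + 4*g))/3 = -(24 - 4*k + 4*g)/3 = -8 - 4*g/3 + 4*k/3)
-1064*I(-4, 3) = -1064*(-8 - 4/3*(-4) + (4/3)*3) = -1064*(-8 + 16/3 + 4) = -1064*4/3 = -4256/3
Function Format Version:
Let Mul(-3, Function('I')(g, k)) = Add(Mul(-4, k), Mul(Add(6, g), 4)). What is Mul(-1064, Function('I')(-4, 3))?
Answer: Rational(-4256, 3) ≈ -1418.7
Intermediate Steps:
Function('I')(g, k) = Add(-8, Mul(Rational(-4, 3), g), Mul(Rational(4, 3), k)) (Function('I')(g, k) = Mul(Rational(-1, 3), Add(Mul(-4, k), Mul(Add(6, g), 4))) = Mul(Rational(-1, 3), Add(Mul(-4, k), Add(24, Mul(4, g)))) = Mul(Rational(-1, 3), Add(24, Mul(-4, k), Mul(4, g))) = Add(-8, Mul(Rational(-4, 3), g), Mul(Rational(4, 3), k)))
Mul(-1064, Function('I')(-4, 3)) = Mul(-1064, Add(-8, Mul(Rational(-4, 3), -4), Mul(Rational(4, 3), 3))) = Mul(-1064, Add(-8, Rational(16, 3), 4)) = Mul(-1064, Rational(4, 3)) = Rational(-4256, 3)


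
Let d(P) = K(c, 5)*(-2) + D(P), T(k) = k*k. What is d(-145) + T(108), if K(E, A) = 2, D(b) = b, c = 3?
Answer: 11515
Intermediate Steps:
T(k) = k²
d(P) = -4 + P (d(P) = 2*(-2) + P = -4 + P)
d(-145) + T(108) = (-4 - 145) + 108² = -149 + 11664 = 11515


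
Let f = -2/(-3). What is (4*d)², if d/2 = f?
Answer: 256/9 ≈ 28.444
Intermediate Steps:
f = ⅔ (f = -2*(-⅓) = ⅔ ≈ 0.66667)
d = 4/3 (d = 2*(⅔) = 4/3 ≈ 1.3333)
(4*d)² = (4*(4/3))² = (16/3)² = 256/9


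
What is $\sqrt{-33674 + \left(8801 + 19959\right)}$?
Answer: $3 i \sqrt{546} \approx 70.1 i$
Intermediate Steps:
$\sqrt{-33674 + \left(8801 + 19959\right)} = \sqrt{-33674 + 28760} = \sqrt{-4914} = 3 i \sqrt{546}$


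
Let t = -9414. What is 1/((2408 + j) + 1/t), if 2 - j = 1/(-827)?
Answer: 7785378/18762769567 ≈ 0.00041494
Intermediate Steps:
j = 1655/827 (j = 2 - 1/(-827) = 2 - 1*(-1/827) = 2 + 1/827 = 1655/827 ≈ 2.0012)
1/((2408 + j) + 1/t) = 1/((2408 + 1655/827) + 1/(-9414)) = 1/(1993071/827 - 1/9414) = 1/(18762769567/7785378) = 7785378/18762769567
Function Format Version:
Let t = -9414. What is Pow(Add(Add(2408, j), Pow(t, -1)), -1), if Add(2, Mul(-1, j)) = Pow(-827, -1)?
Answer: Rational(7785378, 18762769567) ≈ 0.00041494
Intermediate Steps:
j = Rational(1655, 827) (j = Add(2, Mul(-1, Pow(-827, -1))) = Add(2, Mul(-1, Rational(-1, 827))) = Add(2, Rational(1, 827)) = Rational(1655, 827) ≈ 2.0012)
Pow(Add(Add(2408, j), Pow(t, -1)), -1) = Pow(Add(Add(2408, Rational(1655, 827)), Pow(-9414, -1)), -1) = Pow(Add(Rational(1993071, 827), Rational(-1, 9414)), -1) = Pow(Rational(18762769567, 7785378), -1) = Rational(7785378, 18762769567)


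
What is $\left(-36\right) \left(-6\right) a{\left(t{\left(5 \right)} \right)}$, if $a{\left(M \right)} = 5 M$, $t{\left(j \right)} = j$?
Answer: $5400$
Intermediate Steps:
$\left(-36\right) \left(-6\right) a{\left(t{\left(5 \right)} \right)} = \left(-36\right) \left(-6\right) 5 \cdot 5 = 216 \cdot 25 = 5400$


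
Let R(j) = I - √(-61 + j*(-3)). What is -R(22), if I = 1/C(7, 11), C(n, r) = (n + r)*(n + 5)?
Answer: -1/216 + I*√127 ≈ -0.0046296 + 11.269*I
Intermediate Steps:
C(n, r) = (5 + n)*(n + r) (C(n, r) = (n + r)*(5 + n) = (5 + n)*(n + r))
I = 1/216 (I = 1/(7² + 5*7 + 5*11 + 7*11) = 1/(49 + 35 + 55 + 77) = 1/216 ≈ 0.0046296)
R(j) = 1/216 - √(-61 - 3*j) (R(j) = 1/216 - √(-61 + j*(-3)) = 1/216 - √(-61 - 3*j))
-R(22) = -(1/216 - √(-61 - 3*22)) = -(1/216 - √(-61 - 66)) = -(1/216 - √(-127)) = -(1/216 - I*√127) = -1/216 + I*√127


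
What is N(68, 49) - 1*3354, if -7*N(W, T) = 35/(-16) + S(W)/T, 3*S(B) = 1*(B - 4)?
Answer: -55216135/16464 ≈ -3353.8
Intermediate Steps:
S(B) = -4/3 + B/3 (S(B) = (1*(B - 4))/3 = (1*(-4 + B))/3 = (-4 + B)/3 = -4/3 + B/3)
N(W, T) = 5/16 - (-4/3 + W/3)/(7*T) (N(W, T) = -(35/(-16) + (-4/3 + W/3)/T)/7 = -(35*(-1/16) + (-4/3 + W/3)/T)/7 = -(-35/16 + (-4/3 + W/3)/T)/7 = 5/16 - (-4/3 + W/3)/(7*T))
N(68, 49) - 1*3354 = (1/336)*(64 - 16*68 + 105*49)/49 - 1*3354 = (1/336)*(1/49)*(64 - 1088 + 5145) - 3354 = (1/336)*(1/49)*4121 - 3354 = 4121/16464 - 3354 = -55216135/16464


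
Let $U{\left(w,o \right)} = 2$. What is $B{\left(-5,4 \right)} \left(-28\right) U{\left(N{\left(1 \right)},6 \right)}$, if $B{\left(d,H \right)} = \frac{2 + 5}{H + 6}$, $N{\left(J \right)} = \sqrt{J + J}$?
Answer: $- \frac{196}{5} \approx -39.2$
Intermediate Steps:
$N{\left(J \right)} = \sqrt{2} \sqrt{J}$ ($N{\left(J \right)} = \sqrt{2 J} = \sqrt{2} \sqrt{J}$)
$B{\left(d,H \right)} = \frac{7}{6 + H}$
$B{\left(-5,4 \right)} \left(-28\right) U{\left(N{\left(1 \right)},6 \right)} = \frac{7}{6 + 4} \left(-28\right) 2 = \frac{7}{10} \left(-28\right) 2 = \left(- \frac{98}{5}\right) 2 = - \frac{196}{5}$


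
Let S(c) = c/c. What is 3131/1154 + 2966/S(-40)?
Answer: 3425895/1154 ≈ 2968.7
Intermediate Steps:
S(c) = 1
3131/1154 + 2966/S(-40) = 3131/1154 + 2966/1 = 3131*(1/1154) + 2966*1 = 3131/1154 + 2966 = 3425895/1154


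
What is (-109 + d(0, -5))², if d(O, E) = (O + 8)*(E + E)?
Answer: 35721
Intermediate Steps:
d(O, E) = 2*E*(8 + O) (d(O, E) = (8 + O)*(2*E) = 2*E*(8 + O))
(-109 + d(0, -5))² = (-109 + 2*(-5)*(8 + 0))² = (-109 + 2*(-5)*8)² = (-109 - 80)² = (-189)² = 35721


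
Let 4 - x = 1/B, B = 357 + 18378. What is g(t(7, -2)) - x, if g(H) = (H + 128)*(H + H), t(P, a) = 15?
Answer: 80298211/18735 ≈ 4286.0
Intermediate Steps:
B = 18735
x = 74939/18735 (x = 4 - 1/18735 = 74939/18735 ≈ 3.9999)
g(H) = 2*H*(128 + H) (g(H) = (128 + H)*(2*H) = 2*H*(128 + H))
g(t(7, -2)) - x = 2*15*(128 + 15) - 1*74939/18735 = 2*15*143 - 74939/18735 = 4290 - 74939/18735 = 80298211/18735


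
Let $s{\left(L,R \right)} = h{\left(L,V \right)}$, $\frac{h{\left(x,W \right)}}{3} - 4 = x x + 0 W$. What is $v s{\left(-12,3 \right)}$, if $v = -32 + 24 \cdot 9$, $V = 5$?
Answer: $81696$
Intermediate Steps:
$h{\left(x,W \right)} = 12 + 3 x^{2}$ ($h{\left(x,W \right)} = 12 + 3 \left(x x + 0 W\right) = 12 + 3 \left(x^{2} + 0\right) = 12 + 3 x^{2}$)
$s{\left(L,R \right)} = 12 + 3 L^{2}$
$v = 184$ ($v = -32 + 216 = 184$)
$v s{\left(-12,3 \right)} = 184 \left(12 + 3 \left(-12\right)^{2}\right) = 184 \left(12 + 3 \cdot 144\right) = 184 \left(12 + 432\right) = 184 \cdot 444 = 81696$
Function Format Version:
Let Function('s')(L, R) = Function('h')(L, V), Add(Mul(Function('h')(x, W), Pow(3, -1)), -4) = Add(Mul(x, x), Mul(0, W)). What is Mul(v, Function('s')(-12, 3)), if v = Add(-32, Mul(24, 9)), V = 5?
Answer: 81696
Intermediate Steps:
Function('h')(x, W) = Add(12, Mul(3, Pow(x, 2))) (Function('h')(x, W) = Add(12, Mul(3, Add(Mul(x, x), Mul(0, W)))) = Add(12, Mul(3, Add(Pow(x, 2), 0))) = Add(12, Mul(3, Pow(x, 2))))
Function('s')(L, R) = Add(12, Mul(3, Pow(L, 2)))
v = 184 (v = Add(-32, 216) = 184)
Mul(v, Function('s')(-12, 3)) = Mul(184, Add(12, Mul(3, Pow(-12, 2)))) = Mul(184, Add(12, Mul(3, 144))) = Mul(184, Add(12, 432)) = Mul(184, 444) = 81696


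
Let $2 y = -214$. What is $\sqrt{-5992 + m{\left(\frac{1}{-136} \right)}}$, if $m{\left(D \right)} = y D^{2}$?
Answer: $\frac{i \sqrt{110828139}}{136} \approx 77.408 i$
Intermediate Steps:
$y = -107$ ($y = \frac{1}{2} \left(-214\right) = -107$)
$m{\left(D \right)} = - 107 D^{2}$
$\sqrt{-5992 + m{\left(\frac{1}{-136} \right)}} = \sqrt{-5992 - 107 \left(\frac{1}{-136}\right)^{2}} = \sqrt{-5992 - 107 \left(- \frac{1}{136}\right)^{2}} = \sqrt{-5992 - \frac{107}{18496}} = \sqrt{- \frac{110828139}{18496}} = \frac{i \sqrt{110828139}}{136}$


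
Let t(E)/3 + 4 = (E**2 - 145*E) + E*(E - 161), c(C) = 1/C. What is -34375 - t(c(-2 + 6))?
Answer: -273071/8 ≈ -34134.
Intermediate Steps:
t(E) = -12 - 435*E + 3*E**2 + 3*E*(-161 + E) (t(E) = -12 + 3*((E**2 - 145*E) + E*(E - 161)) = -12 + 3*((E**2 - 145*E) + E*(-161 + E)) = -12 + 3*(E**2 - 145*E + E*(-161 + E)) = -12 + (-435*E + 3*E**2 + 3*E*(-161 + E)) = -12 - 435*E + 3*E**2 + 3*E*(-161 + E))
-34375 - t(c(-2 + 6)) = -34375 - (-12 - 918/(-2 + 6) + 6*(1/(-2 + 6))**2) = -34375 - (-12 - 918/4 + 6*(1/4)**2) = -34375 - (-12 - 918*1/4 + 6*(1/4)**2) = -34375 - (-12 - 459/2 + 6*(1/16)) = -34375 - (-12 - 459/2 + 3/8) = -34375 - 1*(-1929/8) = -34375 + 1929/8 = -273071/8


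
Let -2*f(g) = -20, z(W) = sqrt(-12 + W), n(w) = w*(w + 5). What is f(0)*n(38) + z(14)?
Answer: 16340 + sqrt(2) ≈ 16341.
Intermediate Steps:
n(w) = w*(5 + w)
f(g) = 10 (f(g) = -1/2*(-20) = 10)
f(0)*n(38) + z(14) = 10*(38*(5 + 38)) + sqrt(-12 + 14) = 10*(38*43) + sqrt(2) = 10*1634 + sqrt(2) = 16340 + sqrt(2)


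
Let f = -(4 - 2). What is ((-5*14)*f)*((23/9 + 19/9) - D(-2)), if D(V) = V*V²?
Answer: 5320/3 ≈ 1773.3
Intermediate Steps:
D(V) = V³
f = -2 (f = -1*2 = -2)
((-5*14)*f)*((23/9 + 19/9) - D(-2)) = (-5*14*(-2))*((23/9 + 19/9) - 1*(-2)³) = (-70*(-2))*((23*(⅑) + 19*(⅑)) - 1*(-8)) = 140*((23/9 + 19/9) + 8) = 140*(14/3 + 8) = 140*(38/3) = 5320/3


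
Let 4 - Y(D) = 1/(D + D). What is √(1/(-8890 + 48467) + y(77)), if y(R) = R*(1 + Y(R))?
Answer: 3*√267669936790/79154 ≈ 19.609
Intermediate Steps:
Y(D) = 4 - 1/(2*D) (Y(D) = 4 - 1/(D + D) = 4 - 1/(2*D))
y(R) = R*(5 - 1/(2*R)) (y(R) = R*(1 + (4 - 1/(2*R))) = R*(5 - 1/(2*R)))
√(1/(-8890 + 48467) + y(77)) = √(1/(-8890 + 48467) + (-½ + 5*77)) = √(1/39577 + (-½ + 385)) = √(1/39577 + 769/2) = √(30434715/79154) = 3*√267669936790/79154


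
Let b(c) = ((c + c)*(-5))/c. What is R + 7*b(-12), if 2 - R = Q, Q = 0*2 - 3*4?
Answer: -56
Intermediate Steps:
Q = -12 (Q = 0 - 12 = -12)
b(c) = -10 (b(c) = ((2*c)*(-5))/c = (-10*c)/c = -10)
R = 14 (R = 2 - 1*(-12) = 2 + 12 = 14)
R + 7*b(-12) = 14 + 7*(-10) = 14 - 70 = -56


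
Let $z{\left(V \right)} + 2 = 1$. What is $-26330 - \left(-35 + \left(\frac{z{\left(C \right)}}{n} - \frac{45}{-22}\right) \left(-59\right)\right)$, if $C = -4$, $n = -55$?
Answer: $- \frac{2879057}{110} \approx -26173.0$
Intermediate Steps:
$z{\left(V \right)} = -1$ ($z{\left(V \right)} = -2 + 1 = -1$)
$-26330 - \left(-35 + \left(\frac{z{\left(C \right)}}{n} - \frac{45}{-22}\right) \left(-59\right)\right) = -26330 - \left(-35 + \left(- \frac{1}{-55} - \frac{45}{-22}\right) \left(-59\right)\right) = -26330 - \left(-35 + \left(\left(-1\right) \left(- \frac{1}{55}\right) - - \frac{45}{22}\right) \left(-59\right)\right) = -26330 - \left(-35 + \left(\frac{1}{55} + \frac{45}{22}\right) \left(-59\right)\right) = -26330 - \left(-35 + \frac{227}{110} \left(-59\right)\right) = -26330 - \left(-35 - \frac{13393}{110}\right) = -26330 - - \frac{17243}{110} = -26330 + \frac{17243}{110} = - \frac{2879057}{110}$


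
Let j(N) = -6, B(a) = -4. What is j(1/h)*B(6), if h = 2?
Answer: 24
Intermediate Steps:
j(1/h)*B(6) = -6*(-4) = 24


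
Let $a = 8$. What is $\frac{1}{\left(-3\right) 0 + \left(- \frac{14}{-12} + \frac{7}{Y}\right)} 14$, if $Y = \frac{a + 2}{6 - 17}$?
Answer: $- \frac{15}{7} \approx -2.1429$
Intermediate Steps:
$Y = - \frac{10}{11}$ ($Y = \frac{8 + 2}{6 - 17} = \frac{10}{-11} = 10 \left(- \frac{1}{11}\right) = - \frac{10}{11} \approx -0.90909$)
$\frac{1}{\left(-3\right) 0 + \left(- \frac{14}{-12} + \frac{7}{Y}\right)} 14 = \frac{1}{\left(-3\right) 0 + \left(- \frac{14}{-12} + \frac{7}{- \frac{10}{11}}\right)} 14 = \frac{1}{0 + \left(\left(-14\right) \left(- \frac{1}{12}\right) + 7 \left(- \frac{11}{10}\right)\right)} 14 = \frac{1}{0 + \left(\frac{7}{6} - \frac{77}{10}\right)} 14 = \frac{1}{0 - \frac{98}{15}} \cdot 14 = \frac{1}{- \frac{98}{15}} \cdot 14 = \left(- \frac{15}{98}\right) 14 = - \frac{15}{7}$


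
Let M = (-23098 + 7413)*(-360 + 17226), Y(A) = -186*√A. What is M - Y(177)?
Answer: -264543210 + 186*√177 ≈ -2.6454e+8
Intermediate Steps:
M = -264543210 (M = -15685*16866 = -264543210)
M - Y(177) = -264543210 - (-186)*√177 = -264543210 + 186*√177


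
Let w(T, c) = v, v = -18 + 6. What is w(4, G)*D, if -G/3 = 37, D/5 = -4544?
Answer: 272640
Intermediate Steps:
D = -22720 (D = 5*(-4544) = -22720)
G = -111 (G = -3*37 = -111)
v = -12
w(T, c) = -12
w(4, G)*D = -12*(-22720) = 272640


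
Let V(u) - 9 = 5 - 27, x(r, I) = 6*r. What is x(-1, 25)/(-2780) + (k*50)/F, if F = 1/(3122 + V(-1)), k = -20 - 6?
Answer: -5617962997/1390 ≈ -4.0417e+6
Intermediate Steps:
k = -26
V(u) = -13 (V(u) = 9 + (5 - 27) = 9 - 22 = -13)
F = 1/3109 (F = 1/(3122 - 13) = 1/3109 ≈ 0.00032165)
x(-1, 25)/(-2780) + (k*50)/F = (6*(-1))/(-2780) + (-26*50)/(1/3109) = -6*(-1/2780) - 1300*3109 = 3/1390 - 4041700 = -5617962997/1390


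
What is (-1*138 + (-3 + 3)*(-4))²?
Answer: 19044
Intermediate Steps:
(-1*138 + (-3 + 3)*(-4))² = (-138 + 0*(-4))² = (-138 + 0)² = (-138)² = 19044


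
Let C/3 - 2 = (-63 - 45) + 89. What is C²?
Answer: 2601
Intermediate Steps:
C = -51 (C = 6 + 3*((-63 - 45) + 89) = 6 + 3*(-108 + 89) = 6 + 3*(-19) = 6 - 57 = -51)
C² = (-51)² = 2601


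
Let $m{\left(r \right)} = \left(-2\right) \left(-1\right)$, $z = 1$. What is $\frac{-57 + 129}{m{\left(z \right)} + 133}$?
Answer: $\frac{8}{15} \approx 0.53333$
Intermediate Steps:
$m{\left(r \right)} = 2$
$\frac{-57 + 129}{m{\left(z \right)} + 133} = \frac{-57 + 129}{2 + 133} = \frac{1}{135} \cdot 72 = \frac{8}{15}$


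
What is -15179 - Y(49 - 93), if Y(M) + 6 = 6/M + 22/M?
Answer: -166896/11 ≈ -15172.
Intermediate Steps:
Y(M) = -6 + 28/M (Y(M) = -6 + (6/M + 22/M) = -6 + 28/M)
-15179 - Y(49 - 93) = -15179 - (-6 + 28/(49 - 93)) = -15179 - (-6 + 28/(-44)) = -15179 - (-6 + 28*(-1/44)) = -15179 - (-6 - 7/11) = -15179 - 1*(-73/11) = -15179 + 73/11 = -166896/11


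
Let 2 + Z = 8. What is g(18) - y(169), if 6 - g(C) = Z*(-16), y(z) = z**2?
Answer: -28459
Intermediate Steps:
Z = 6 (Z = -2 + 8 = 6)
g(C) = 102 (g(C) = 6 - 6*(-16) = 6 - 1*(-96) = 6 + 96 = 102)
g(18) - y(169) = 102 - 1*169**2 = 102 - 1*28561 = 102 - 28561 = -28459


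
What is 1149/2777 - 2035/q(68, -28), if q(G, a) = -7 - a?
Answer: -5627066/58317 ≈ -96.491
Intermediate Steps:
1149/2777 - 2035/q(68, -28) = 1149/2777 - 2035/(-7 - 1*(-28)) = 1149*(1/2777) - 2035/(-7 + 28) = 1149/2777 - 2035/21 = -5627066/58317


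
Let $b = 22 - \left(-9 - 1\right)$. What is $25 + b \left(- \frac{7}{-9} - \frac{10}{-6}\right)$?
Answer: $\frac{929}{9} \approx 103.22$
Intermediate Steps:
$b = 32$ ($b = 22 - \left(-9 - 1\right) = 22 - -10 = 22 + 10 = 32$)
$25 + b \left(- \frac{7}{-9} - \frac{10}{-6}\right) = 25 + 32 \left(- \frac{7}{-9} - \frac{10}{-6}\right) = 25 + 32 \left(\left(-7\right) \left(- \frac{1}{9}\right) - - \frac{5}{3}\right) = 25 + 32 \left(\frac{7}{9} + \frac{5}{3}\right) = 25 + 32 \cdot \frac{22}{9} = 25 + \frac{704}{9} = \frac{929}{9}$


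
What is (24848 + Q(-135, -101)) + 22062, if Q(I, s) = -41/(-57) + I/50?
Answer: 26737571/570 ≈ 46908.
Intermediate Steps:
Q(I, s) = 41/57 + I/50 (Q(I, s) = -41*(-1/57) + I*(1/50) = 41/57 + I/50)
(24848 + Q(-135, -101)) + 22062 = (24848 + (41/57 + (1/50)*(-135))) + 22062 = (24848 + (41/57 - 27/10)) + 22062 = (24848 - 1129/570) + 22062 = 14162231/570 + 22062 = 26737571/570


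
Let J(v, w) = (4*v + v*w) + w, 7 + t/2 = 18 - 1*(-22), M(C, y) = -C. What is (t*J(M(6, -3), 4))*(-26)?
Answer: 75504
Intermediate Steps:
t = 66 (t = -14 + 2*(18 - 1*(-22)) = -14 + 2*(18 + 22) = -14 + 2*40 = -14 + 80 = 66)
J(v, w) = w + 4*v + v*w
(t*J(M(6, -3), 4))*(-26) = (66*(4 + 4*(-1*6) - 1*6*4))*(-26) = (66*(4 + 4*(-6) - 6*4))*(-26) = (66*(4 - 24 - 24))*(-26) = (66*(-44))*(-26) = -2904*(-26) = 75504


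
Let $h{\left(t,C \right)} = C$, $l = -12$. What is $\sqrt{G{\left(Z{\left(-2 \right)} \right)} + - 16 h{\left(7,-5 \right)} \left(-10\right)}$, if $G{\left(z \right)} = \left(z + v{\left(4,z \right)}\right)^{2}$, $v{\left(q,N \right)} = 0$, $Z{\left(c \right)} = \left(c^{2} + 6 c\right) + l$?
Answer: $20 i \approx 20.0 i$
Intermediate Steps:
$Z{\left(c \right)} = -12 + c^{2} + 6 c$ ($Z{\left(c \right)} = \left(c^{2} + 6 c\right) - 12 = -12 + c^{2} + 6 c$)
$G{\left(z \right)} = z^{2}$ ($G{\left(z \right)} = \left(z + 0\right)^{2} = z^{2}$)
$\sqrt{G{\left(Z{\left(-2 \right)} \right)} + - 16 h{\left(7,-5 \right)} \left(-10\right)} = \sqrt{\left(-12 + \left(-2\right)^{2} + 6 \left(-2\right)\right)^{2} + \left(-16\right) \left(-5\right) \left(-10\right)} = \sqrt{\left(-12 + 4 - 12\right)^{2} + 80 \left(-10\right)} = \sqrt{\left(-20\right)^{2} - 800} = \sqrt{400 - 800} = \sqrt{-400} = 20 i$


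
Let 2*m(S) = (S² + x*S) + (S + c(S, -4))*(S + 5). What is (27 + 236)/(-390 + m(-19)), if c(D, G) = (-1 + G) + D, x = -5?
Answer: 263/139 ≈ 1.8921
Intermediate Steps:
c(D, G) = -1 + D + G
m(S) = S²/2 - 5*S/2 + (-5 + 2*S)*(5 + S)/2 (m(S) = ((S² - 5*S) + (S + (-1 + S - 4))*(S + 5))/2 = ((S² - 5*S) + (S + (-5 + S))*(5 + S))/2 = ((S² - 5*S) + (-5 + 2*S)*(5 + S))/2 = (S² - 5*S + (-5 + 2*S)*(5 + S))/2 = S²/2 - 5*S/2 + (-5 + 2*S)*(5 + S)/2)
(27 + 236)/(-390 + m(-19)) = (27 + 236)/(-390 + (-25/2 + (3/2)*(-19)²)) = 263/(-390 + (-25/2 + (3/2)*361)) = 263/(-390 + (-25/2 + 1083/2)) = 263/(-390 + 529) = 263/139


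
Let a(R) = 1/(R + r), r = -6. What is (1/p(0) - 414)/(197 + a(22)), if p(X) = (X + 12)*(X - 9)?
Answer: -178852/85131 ≈ -2.1009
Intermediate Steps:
a(R) = 1/(-6 + R) (a(R) = 1/(R - 6) = 1/(-6 + R))
p(X) = (-9 + X)*(12 + X) (p(X) = (12 + X)*(-9 + X) = (-9 + X)*(12 + X))
(1/p(0) - 414)/(197 + a(22)) = (1/(-108 + 0**2 + 3*0) - 414)/(197 + 1/(-6 + 22)) = (1/(-108 + 0 + 0) - 414)/(197 + 1/16) = (1/(-108) - 414)/(197 + 1/16) = (-1/108 - 414)/(3153/16) = -44713/108*16/3153 = -178852/85131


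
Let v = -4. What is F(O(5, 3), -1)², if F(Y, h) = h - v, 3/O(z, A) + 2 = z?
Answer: 9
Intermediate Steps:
O(z, A) = 3/(-2 + z)
F(Y, h) = 4 + h (F(Y, h) = h - 1*(-4) = h + 4 = 4 + h)
F(O(5, 3), -1)² = (4 - 1)² = 3² = 9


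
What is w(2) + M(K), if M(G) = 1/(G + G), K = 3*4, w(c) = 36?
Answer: 865/24 ≈ 36.042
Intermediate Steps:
K = 12
M(G) = 1/(2*G)
w(2) + M(K) = 36 + (½)/12 = 36 + (½)*(1/12) = 36 + 1/24 = 865/24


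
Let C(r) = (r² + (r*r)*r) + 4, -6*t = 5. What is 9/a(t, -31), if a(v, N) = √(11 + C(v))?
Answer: 54*√19590/3265 ≈ 2.3149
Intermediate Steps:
t = -⅚ (t = -⅙*5 = -⅚ ≈ -0.83333)
C(r) = 4 + r² + r³ (C(r) = (r² + r²*r) + 4 = (r² + r³) + 4 = 4 + r² + r³)
a(v, N) = √(15 + v² + v³) (a(v, N) = √(11 + (4 + v² + v³)) = √(15 + v² + v³))
9/a(t, -31) = 9/(√(15 + (-⅚)² + (-⅚)³)) = 9/(√(15 + 25/36 - 125/216)) = 9/(√(3265/216)) = 9/((√19590/36)) = 9*(6*√19590/3265) = 54*√19590/3265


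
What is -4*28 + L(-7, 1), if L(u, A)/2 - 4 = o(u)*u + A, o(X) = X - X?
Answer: -102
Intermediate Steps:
o(X) = 0
L(u, A) = 8 + 2*A (L(u, A) = 8 + 2*(0*u + A) = 8 + 2*(0 + A) = 8 + 2*A)
-4*28 + L(-7, 1) = -4*28 + (8 + 2*1) = -112 + (8 + 2) = -112 + 10 = -102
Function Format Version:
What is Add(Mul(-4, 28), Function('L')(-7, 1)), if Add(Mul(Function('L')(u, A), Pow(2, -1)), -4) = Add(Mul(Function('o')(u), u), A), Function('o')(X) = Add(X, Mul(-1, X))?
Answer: -102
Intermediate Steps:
Function('o')(X) = 0
Function('L')(u, A) = Add(8, Mul(2, A)) (Function('L')(u, A) = Add(8, Mul(2, Add(Mul(0, u), A))) = Add(8, Mul(2, Add(0, A))) = Add(8, Mul(2, A)))
Add(Mul(-4, 28), Function('L')(-7, 1)) = Add(Mul(-4, 28), Add(8, Mul(2, 1))) = Add(-112, Add(8, 2)) = Add(-112, 10) = -102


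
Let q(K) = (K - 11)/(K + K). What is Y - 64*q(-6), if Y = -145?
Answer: -707/3 ≈ -235.67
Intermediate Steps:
q(K) = (-11 + K)/(2*K) (q(K) = (-11 + K)/((2*K)) = (-11 + K)*(1/(2*K)) = (-11 + K)/(2*K))
Y - 64*q(-6) = -145 - 32*(-11 - 6)/(-6) = -145 - 32*(-1)*(-17)/6 = -145 - 64*17/12 = -145 - 272/3 = -707/3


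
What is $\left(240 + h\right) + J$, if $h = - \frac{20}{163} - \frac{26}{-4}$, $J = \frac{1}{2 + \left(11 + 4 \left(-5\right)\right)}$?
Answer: $\frac{561907}{2282} \approx 246.23$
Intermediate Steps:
$J = - \frac{1}{7}$ ($J = \frac{1}{2 + \left(11 - 20\right)} = \frac{1}{2 - 9} = \frac{1}{-7} = - \frac{1}{7} \approx -0.14286$)
$h = \frac{2079}{326}$ ($h = \left(-20\right) \frac{1}{163} - - \frac{13}{2} = - \frac{20}{163} + \frac{13}{2} = \frac{2079}{326} \approx 6.3773$)
$\left(240 + h\right) + J = \left(240 + \frac{2079}{326}\right) - \frac{1}{7} = \frac{80319}{326} - \frac{1}{7} = \frac{561907}{2282}$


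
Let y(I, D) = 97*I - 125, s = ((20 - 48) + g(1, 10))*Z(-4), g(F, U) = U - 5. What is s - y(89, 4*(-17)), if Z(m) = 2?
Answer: -8554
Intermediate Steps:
g(F, U) = -5 + U
s = -46 (s = ((20 - 48) + (-5 + 10))*2 = (-28 + 5)*2 = -23*2 = -46)
y(I, D) = -125 + 97*I
s - y(89, 4*(-17)) = -46 - (-125 + 97*89) = -46 - (-125 + 8633) = -46 - 1*8508 = -46 - 8508 = -8554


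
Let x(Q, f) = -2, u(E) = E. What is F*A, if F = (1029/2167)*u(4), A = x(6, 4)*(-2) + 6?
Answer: 41160/2167 ≈ 18.994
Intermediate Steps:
A = 10 (A = -2*(-2) + 6 = 4 + 6 = 10)
F = 4116/2167 (F = (1029/2167)*4 = 4116/2167 ≈ 1.8994)
F*A = (4116/2167)*10 = 41160/2167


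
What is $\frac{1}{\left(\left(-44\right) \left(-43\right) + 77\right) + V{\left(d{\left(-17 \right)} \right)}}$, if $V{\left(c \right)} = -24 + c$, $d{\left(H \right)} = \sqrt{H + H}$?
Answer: $\frac{1945}{3783059} - \frac{i \sqrt{34}}{3783059} \approx 0.00051413 - 1.5413 \cdot 10^{-6} i$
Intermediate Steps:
$d{\left(H \right)} = \sqrt{2} \sqrt{H}$ ($d{\left(H \right)} = \sqrt{2 H} = \sqrt{2} \sqrt{H}$)
$\frac{1}{\left(\left(-44\right) \left(-43\right) + 77\right) + V{\left(d{\left(-17 \right)} \right)}} = \frac{1}{\left(\left(-44\right) \left(-43\right) + 77\right) - \left(24 - \sqrt{2} \sqrt{-17}\right)} = \frac{1}{\left(1892 + 77\right) - \left(24 - \sqrt{2} i \sqrt{17}\right)} = \frac{1}{1969 - \left(24 - i \sqrt{34}\right)} = \frac{1}{1945 + i \sqrt{34}}$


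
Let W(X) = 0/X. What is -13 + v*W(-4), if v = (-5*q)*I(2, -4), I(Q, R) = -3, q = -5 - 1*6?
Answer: -13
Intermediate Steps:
q = -11 (q = -5 - 6 = -11)
W(X) = 0
v = -165 (v = -5*(-11)*(-3) = 55*(-3) = -165)
-13 + v*W(-4) = -13 - 165*0 = -13 + 0 = -13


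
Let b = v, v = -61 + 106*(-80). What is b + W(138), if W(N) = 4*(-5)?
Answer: -8561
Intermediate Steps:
W(N) = -20
v = -8541 (v = -61 - 8480 = -8541)
b = -8541
b + W(138) = -8541 - 20 = -8561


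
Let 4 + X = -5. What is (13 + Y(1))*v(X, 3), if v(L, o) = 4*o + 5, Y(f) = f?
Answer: 238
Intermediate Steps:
X = -9 (X = -4 - 5 = -9)
v(L, o) = 5 + 4*o
(13 + Y(1))*v(X, 3) = (13 + 1)*(5 + 4*3) = 14*(5 + 12) = 14*17 = 238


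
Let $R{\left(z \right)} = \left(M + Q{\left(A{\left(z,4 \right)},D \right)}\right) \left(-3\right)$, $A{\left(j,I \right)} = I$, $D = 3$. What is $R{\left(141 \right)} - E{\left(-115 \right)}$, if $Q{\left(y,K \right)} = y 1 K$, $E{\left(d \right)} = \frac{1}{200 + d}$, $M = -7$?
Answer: $- \frac{1276}{85} \approx -15.012$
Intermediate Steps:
$Q{\left(y,K \right)} = K y$ ($Q{\left(y,K \right)} = y K = K y$)
$R{\left(z \right)} = -15$ ($R{\left(z \right)} = \left(-7 + 3 \cdot 4\right) \left(-3\right) = \left(-7 + 12\right) \left(-3\right) = 5 \left(-3\right) = -15$)
$R{\left(141 \right)} - E{\left(-115 \right)} = -15 - \frac{1}{200 - 115} = -15 - \frac{1}{85} = - \frac{1276}{85}$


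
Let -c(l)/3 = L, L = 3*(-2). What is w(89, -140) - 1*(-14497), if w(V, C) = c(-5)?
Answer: 14515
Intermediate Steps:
L = -6
c(l) = 18 (c(l) = -3*(-6) = 18)
w(V, C) = 18
w(89, -140) - 1*(-14497) = 18 - 1*(-14497) = 18 + 14497 = 14515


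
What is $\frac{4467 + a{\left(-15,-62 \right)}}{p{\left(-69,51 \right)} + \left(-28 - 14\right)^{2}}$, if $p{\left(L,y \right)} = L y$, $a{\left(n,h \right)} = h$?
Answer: $- \frac{881}{351} \approx -2.51$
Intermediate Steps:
$\frac{4467 + a{\left(-15,-62 \right)}}{p{\left(-69,51 \right)} + \left(-28 - 14\right)^{2}} = \frac{4467 - 62}{\left(-69\right) 51 + \left(-28 - 14\right)^{2}} = \frac{4405}{-3519 + \left(-42\right)^{2}} = \frac{4405}{-3519 + 1764} = \frac{4405}{-1755} = 4405 \left(- \frac{1}{1755}\right) = - \frac{881}{351}$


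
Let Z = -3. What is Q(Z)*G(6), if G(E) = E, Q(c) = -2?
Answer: -12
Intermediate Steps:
Q(Z)*G(6) = -2*6 = -12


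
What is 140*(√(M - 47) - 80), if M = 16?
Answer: -11200 + 140*I*√31 ≈ -11200.0 + 779.49*I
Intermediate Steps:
140*(√(M - 47) - 80) = 140*(√(16 - 47) - 80) = 140*(√(-31) - 80) = 140*(I*√31 - 80) = 140*(-80 + I*√31) = -11200 + 140*I*√31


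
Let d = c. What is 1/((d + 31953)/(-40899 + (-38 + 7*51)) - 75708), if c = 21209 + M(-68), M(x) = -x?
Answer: -4058/307228387 ≈ -1.3208e-5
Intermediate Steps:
c = 21277 (c = 21209 - 1*(-68) = 21209 + 68 = 21277)
d = 21277
1/((d + 31953)/(-40899 + (-38 + 7*51)) - 75708) = 1/((21277 + 31953)/(-40899 + (-38 + 7*51)) - 75708) = 1/(53230/(-40899 + (-38 + 357)) - 75708) = 1/(53230/(-40899 + 319) - 75708) = 1/(53230/(-40580) - 75708) = 1/(53230*(-1/40580) - 75708) = 1/(-5323/4058 - 75708) = 1/(-307228387/4058) = -4058/307228387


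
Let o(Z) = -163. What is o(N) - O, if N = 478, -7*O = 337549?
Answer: 336408/7 ≈ 48058.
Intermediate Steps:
O = -337549/7 (O = -⅐*337549 = -337549/7 ≈ -48221.)
o(N) - O = -163 - 1*(-337549/7) = -163 + 337549/7 = 336408/7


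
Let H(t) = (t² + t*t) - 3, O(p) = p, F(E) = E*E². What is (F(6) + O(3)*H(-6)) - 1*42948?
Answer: -42525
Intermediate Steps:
F(E) = E³
H(t) = -3 + 2*t² (H(t) = (t² + t²) - 3 = 2*t² - 3 = -3 + 2*t²)
(F(6) + O(3)*H(-6)) - 1*42948 = (6³ + 3*(-3 + 2*(-6)²)) - 1*42948 = (216 + 3*(-3 + 2*36)) - 42948 = (216 + 3*(-3 + 72)) - 42948 = (216 + 3*69) - 42948 = (216 + 207) - 42948 = 423 - 42948 = -42525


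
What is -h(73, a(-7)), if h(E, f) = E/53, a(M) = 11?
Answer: -73/53 ≈ -1.3774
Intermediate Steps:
h(E, f) = E/53 (h(E, f) = E*(1/53) = E/53)
-h(73, a(-7)) = -73/53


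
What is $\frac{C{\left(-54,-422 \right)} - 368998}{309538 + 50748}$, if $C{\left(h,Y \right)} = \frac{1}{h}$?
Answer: $- \frac{19925893}{19455444} \approx -1.0242$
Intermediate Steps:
$\frac{C{\left(-54,-422 \right)} - 368998}{309538 + 50748} = \frac{\frac{1}{-54} - 368998}{309538 + 50748} = \frac{- \frac{1}{54} - 368998}{360286} = \left(- \frac{19925893}{54}\right) \frac{1}{360286} = - \frac{19925893}{19455444}$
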